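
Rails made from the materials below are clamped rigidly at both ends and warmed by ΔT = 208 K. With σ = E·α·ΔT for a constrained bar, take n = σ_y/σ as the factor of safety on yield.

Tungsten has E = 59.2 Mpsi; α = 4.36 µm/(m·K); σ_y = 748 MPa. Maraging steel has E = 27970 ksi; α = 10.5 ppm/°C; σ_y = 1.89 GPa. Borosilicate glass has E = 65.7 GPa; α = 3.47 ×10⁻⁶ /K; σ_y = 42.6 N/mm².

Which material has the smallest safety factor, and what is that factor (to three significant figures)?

borosilicate glass, n = 0.898

Per material, after unit conversion:
  tungsten: E = 408.2, α = 4.36, σ_y = 748.0 → σ = 370 MPa, n = 2.02
  maraging steel: E = 192.8, α = 10.5, σ_y = 1890 → σ = 421 MPa, n = 4.49
  borosilicate glass: E = 65.70, α = 3.47, σ_y = 42.60 → σ = 47.4 MPa, n = 0.898
Smallest n: borosilicate glass with n = 0.898.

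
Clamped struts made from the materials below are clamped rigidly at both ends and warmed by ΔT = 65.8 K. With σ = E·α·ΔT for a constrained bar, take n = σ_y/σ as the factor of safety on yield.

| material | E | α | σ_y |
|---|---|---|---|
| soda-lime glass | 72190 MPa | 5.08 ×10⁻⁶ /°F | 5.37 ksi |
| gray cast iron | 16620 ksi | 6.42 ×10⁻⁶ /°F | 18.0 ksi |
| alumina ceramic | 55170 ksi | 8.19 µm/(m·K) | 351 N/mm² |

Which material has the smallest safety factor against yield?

With everything in SI (GPa, ×10⁻⁶/K, MPa):
  soda-lime glass: E = 72.19, α = 9.14, σ_y = 37.02 → σ = 43.4 MPa, n = 0.852
  gray cast iron: E = 114.6, α = 11.6, σ_y = 124.1 → σ = 87.1 MPa, n = 1.42
  alumina ceramic: E = 380.4, α = 8.19, σ_y = 351.0 → σ = 205 MPa, n = 1.71
The minimum is soda-lime glass at n = 0.852.

soda-lime glass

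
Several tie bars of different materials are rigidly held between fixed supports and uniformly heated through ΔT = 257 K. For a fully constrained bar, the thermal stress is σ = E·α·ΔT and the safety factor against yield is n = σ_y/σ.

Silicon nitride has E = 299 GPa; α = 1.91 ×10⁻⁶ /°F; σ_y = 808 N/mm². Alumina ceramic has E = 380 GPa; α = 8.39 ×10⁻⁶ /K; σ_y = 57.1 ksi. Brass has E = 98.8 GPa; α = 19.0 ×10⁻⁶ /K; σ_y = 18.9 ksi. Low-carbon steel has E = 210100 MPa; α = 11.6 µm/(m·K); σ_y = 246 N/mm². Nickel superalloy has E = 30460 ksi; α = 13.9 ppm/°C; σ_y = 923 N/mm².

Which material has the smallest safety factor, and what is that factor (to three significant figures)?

brass, n = 0.270

In consistent units (E in GPa, α in ×10⁻⁶/K, σ_y in MPa):
  silicon nitride: E = 299.0, α = 3.44, σ_y = 808.0 → σ = 264 MPa, n = 3.06
  alumina ceramic: E = 380.0, α = 8.39, σ_y = 393.7 → σ = 819 MPa, n = 0.480
  brass: E = 98.80, α = 19.0, σ_y = 130.3 → σ = 482 MPa, n = 0.270
  low-carbon steel: E = 210.1, α = 11.6, σ_y = 246.0 → σ = 626 MPa, n = 0.393
  nickel superalloy: E = 210.0, α = 13.9, σ_y = 923.0 → σ = 750 MPa, n = 1.23
The minimum is brass at n = 0.270.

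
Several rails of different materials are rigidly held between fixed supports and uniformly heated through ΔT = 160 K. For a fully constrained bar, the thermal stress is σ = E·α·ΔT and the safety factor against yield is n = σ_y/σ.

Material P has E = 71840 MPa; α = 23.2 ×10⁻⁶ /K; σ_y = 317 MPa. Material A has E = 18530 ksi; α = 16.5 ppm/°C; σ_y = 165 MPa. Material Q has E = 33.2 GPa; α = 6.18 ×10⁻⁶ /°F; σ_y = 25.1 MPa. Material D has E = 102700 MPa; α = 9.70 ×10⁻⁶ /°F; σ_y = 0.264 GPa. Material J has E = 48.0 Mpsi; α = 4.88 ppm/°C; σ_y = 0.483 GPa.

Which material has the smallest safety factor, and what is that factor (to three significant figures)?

material Q, n = 0.425

In consistent units (E in GPa, α in ×10⁻⁶/K, σ_y in MPa):
  material P: E = 71.84, α = 23.2, σ_y = 317.0 → σ = 267 MPa, n = 1.19
  material A: E = 127.8, α = 16.5, σ_y = 165.0 → σ = 337 MPa, n = 0.489
  material Q: E = 33.20, α = 11.1, σ_y = 25.10 → σ = 59.1 MPa, n = 0.425
  material D: E = 102.7, α = 17.5, σ_y = 264.0 → σ = 287 MPa, n = 0.920
  material J: E = 330.9, α = 4.88, σ_y = 483.0 → σ = 258 MPa, n = 1.87
The minimum is material Q at n = 0.425.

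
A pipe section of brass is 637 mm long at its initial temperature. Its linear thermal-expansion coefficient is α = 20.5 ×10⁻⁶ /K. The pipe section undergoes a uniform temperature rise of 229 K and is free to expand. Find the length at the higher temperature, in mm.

ΔL = α·L₀·ΔT = 20.5×10⁻⁶ × 637 mm × 229.0 K = 2.99 mm.
L = L₀ + ΔL = 637 + 2.99 = 639.99 mm.

639.99 mm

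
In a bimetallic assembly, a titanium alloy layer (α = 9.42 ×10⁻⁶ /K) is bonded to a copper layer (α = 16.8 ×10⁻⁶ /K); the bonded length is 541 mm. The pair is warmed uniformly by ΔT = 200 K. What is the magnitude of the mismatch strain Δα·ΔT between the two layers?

Δα = |9.42 − 16.8|×10⁻⁶/K = 7.38×10⁻⁶/K.
Mismatch strain = Δα·ΔT = 7.38×10⁻⁶ × 200.0 = 1.48×10⁻³.

1.48×10⁻³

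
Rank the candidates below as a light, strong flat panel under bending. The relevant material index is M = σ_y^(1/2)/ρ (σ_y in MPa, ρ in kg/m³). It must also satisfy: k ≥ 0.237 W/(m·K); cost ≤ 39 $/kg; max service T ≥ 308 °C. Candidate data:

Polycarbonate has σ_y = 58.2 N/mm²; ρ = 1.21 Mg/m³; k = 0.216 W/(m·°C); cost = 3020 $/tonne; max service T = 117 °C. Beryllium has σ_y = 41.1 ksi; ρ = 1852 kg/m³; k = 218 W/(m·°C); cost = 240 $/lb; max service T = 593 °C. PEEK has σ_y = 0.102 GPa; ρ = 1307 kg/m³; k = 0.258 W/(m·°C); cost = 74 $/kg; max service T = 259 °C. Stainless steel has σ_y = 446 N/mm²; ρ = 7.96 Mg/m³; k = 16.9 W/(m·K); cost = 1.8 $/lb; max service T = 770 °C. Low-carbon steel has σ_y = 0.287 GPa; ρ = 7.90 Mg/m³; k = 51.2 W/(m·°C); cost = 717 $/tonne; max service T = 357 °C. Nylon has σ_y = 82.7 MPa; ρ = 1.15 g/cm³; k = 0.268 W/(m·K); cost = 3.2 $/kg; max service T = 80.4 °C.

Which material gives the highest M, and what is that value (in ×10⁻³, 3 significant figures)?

Screen on constraints: k ≥ 0.237 W/(m·K); cost ≤ 39 $/kg; max service T ≥ 308 °C. Survivors: stainless steel, low-carbon steel.
After converting to SI:
  stainless steel: σ_y = 446.0 MPa, ρ = 7960 kg/m³
  low-carbon steel: σ_y = 287.0 MPa, ρ = 7900 kg/m³
  stainless steel: M = 2.65×10⁻³
  low-carbon steel: M = 2.14×10⁻³
The maximum is for stainless steel.

stainless steel, M = 2.65×10⁻³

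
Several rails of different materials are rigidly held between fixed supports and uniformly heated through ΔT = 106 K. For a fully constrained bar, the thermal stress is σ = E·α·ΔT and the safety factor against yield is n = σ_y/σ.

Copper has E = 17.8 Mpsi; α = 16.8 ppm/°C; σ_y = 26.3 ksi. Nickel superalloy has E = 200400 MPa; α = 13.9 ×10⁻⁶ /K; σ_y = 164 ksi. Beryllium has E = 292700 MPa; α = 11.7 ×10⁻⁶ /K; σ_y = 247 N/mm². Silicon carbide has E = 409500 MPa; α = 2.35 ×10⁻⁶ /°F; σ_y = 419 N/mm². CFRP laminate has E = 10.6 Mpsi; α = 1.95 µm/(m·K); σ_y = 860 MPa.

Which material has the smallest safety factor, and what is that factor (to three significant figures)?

In consistent units (E in GPa, α in ×10⁻⁶/K, σ_y in MPa):
  copper: E = 122.7, α = 16.8, σ_y = 181.3 → σ = 219 MPa, n = 0.830
  nickel superalloy: E = 200.4, α = 13.9, σ_y = 1131 → σ = 295 MPa, n = 3.83
  beryllium: E = 292.7, α = 11.7, σ_y = 247.0 → σ = 363 MPa, n = 0.680
  silicon carbide: E = 409.5, α = 4.23, σ_y = 419.0 → σ = 184 MPa, n = 2.28
  CFRP laminate: E = 73.08, α = 1.95, σ_y = 860.0 → σ = 15.1 MPa, n = 56.9
Beryllium has the lowest safety factor, n = 0.680.

beryllium, n = 0.680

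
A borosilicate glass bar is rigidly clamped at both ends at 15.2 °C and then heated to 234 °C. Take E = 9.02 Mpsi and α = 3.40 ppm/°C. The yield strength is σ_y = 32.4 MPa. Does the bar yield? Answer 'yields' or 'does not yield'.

yields

E = 9.02 Mpsi = 62.19 GPa.
ΔT = 218.8 K. Constrained thermal stress σ = E·α·ΔT = 62.19×10³ MPa × 3.40×10⁻⁶ × 218.8 = 46.3 MPa (compressive).
Compare to σ_y = 32.4 MPa: σ ≥ σ_y, so it yields.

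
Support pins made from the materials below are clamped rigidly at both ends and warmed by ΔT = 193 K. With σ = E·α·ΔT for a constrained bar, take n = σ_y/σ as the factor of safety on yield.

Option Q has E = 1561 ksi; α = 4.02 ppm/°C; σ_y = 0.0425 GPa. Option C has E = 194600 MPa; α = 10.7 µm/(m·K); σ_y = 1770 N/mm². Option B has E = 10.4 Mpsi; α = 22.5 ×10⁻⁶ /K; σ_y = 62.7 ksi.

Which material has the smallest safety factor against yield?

With everything in SI (GPa, ×10⁻⁶/K, MPa):
  option Q: E = 10.76, α = 4.02, σ_y = 42.50 → σ = 8.35 MPa, n = 5.09
  option C: E = 194.6, α = 10.7, σ_y = 1770 → σ = 402 MPa, n = 4.40
  option B: E = 71.71, α = 22.5, σ_y = 432.3 → σ = 311 MPa, n = 1.39
Option B has the lowest safety factor, n = 1.39.

option B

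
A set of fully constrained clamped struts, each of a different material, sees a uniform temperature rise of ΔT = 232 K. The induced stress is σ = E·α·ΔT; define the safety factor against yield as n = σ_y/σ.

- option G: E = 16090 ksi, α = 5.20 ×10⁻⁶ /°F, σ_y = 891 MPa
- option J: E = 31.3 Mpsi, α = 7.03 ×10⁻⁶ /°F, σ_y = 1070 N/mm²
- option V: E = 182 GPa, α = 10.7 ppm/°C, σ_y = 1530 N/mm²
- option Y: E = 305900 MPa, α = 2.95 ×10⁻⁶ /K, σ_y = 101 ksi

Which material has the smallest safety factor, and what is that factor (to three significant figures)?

Converting E to GPa, α to ×10⁻⁶/K, σ_y to MPa, then σ and n for each:
  option G: E = 110.9, α = 9.36, σ_y = 891.0 → σ = 241 MPa, n = 3.70
  option J: E = 215.8, α = 12.7, σ_y = 1070 → σ = 634 MPa, n = 1.69
  option V: E = 182.0, α = 10.7, σ_y = 1530 → σ = 452 MPa, n = 3.39
  option Y: E = 305.9, α = 2.95, σ_y = 696.4 → σ = 209 MPa, n = 3.33
The minimum is option J at n = 1.69.

option J, n = 1.69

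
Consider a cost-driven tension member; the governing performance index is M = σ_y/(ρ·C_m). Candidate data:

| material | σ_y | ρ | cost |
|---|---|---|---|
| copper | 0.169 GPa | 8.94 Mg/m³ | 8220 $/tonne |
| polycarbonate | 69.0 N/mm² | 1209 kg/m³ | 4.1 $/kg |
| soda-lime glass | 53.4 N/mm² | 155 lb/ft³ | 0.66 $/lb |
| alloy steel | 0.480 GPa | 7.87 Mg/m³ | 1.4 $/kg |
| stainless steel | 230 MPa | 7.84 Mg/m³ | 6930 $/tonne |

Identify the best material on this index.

Putting every candidate on a common basis:
  copper: σ_y = 169.0 MPa, ρ = 8940 kg/m³, cost = 8.220 $/kg
  polycarbonate: σ_y = 69.00 MPa, ρ = 1209 kg/m³, cost = 4.100 $/kg
  soda-lime glass: σ_y = 53.40 MPa, ρ = 2483 kg/m³, cost = 1.455 $/kg
  alloy steel: σ_y = 480.0 MPa, ρ = 7870 kg/m³, cost = 1.400 $/kg
  stainless steel: σ_y = 230.0 MPa, ρ = 7840 kg/m³, cost = 6.930 $/kg
  alloy steel: M = 43.6 kN·m per $
  soda-lime glass: M = 14.8 kN·m per $
  polycarbonate: M = 13.9 kN·m per $
  stainless steel: M = 4.23 kN·m per $
  copper: M = 2.30 kN·m per $
Highest index: alloy steel.

alloy steel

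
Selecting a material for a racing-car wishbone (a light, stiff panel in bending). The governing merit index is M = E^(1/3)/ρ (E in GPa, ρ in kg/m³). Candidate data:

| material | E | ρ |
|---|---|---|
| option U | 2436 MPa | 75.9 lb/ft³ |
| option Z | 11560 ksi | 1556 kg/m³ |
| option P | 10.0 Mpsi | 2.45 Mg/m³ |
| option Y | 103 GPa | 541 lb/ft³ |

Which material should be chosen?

option Z

In SI units:
  option U: E = 2.436 GPa, ρ = 1216 kg/m³
  option Z: E = 79.70 GPa, ρ = 1556 kg/m³
  option P: E = 68.95 GPa, ρ = 2450 kg/m³
  option Y: E = 103.0 GPa, ρ = 8666 kg/m³
  option Z: M = 2.77×10⁻³
  option P: M = 1.67×10⁻³
  option U: M = 1.11×10⁻³
  option Y: M = 0.541×10⁻³
Option Z ranks first.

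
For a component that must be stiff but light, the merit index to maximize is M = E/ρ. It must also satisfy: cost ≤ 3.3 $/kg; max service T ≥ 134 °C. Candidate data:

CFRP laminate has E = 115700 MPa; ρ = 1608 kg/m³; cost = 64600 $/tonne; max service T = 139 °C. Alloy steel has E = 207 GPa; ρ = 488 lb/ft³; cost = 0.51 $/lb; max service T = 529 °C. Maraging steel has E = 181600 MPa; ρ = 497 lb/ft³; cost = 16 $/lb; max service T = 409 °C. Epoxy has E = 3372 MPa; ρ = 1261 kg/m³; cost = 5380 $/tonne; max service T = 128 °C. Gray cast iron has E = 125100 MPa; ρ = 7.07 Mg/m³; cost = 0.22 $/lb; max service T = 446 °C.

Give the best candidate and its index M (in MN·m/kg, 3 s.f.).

alloy steel, M = 26.5 MN·m/kg

Screen on constraints: cost ≤ 3.3 $/kg; max service T ≥ 134 °C. Survivors: alloy steel, gray cast iron.
Convert each candidate to consistent units, then evaluate M:
  alloy steel: E = 207.0 GPa, ρ = 7817 kg/m³
  gray cast iron: E = 125.1 GPa, ρ = 7070 kg/m³
  alloy steel: M = 26.5 MN·m/kg
  gray cast iron: M = 17.7 MN·m/kg
The maximum is for alloy steel.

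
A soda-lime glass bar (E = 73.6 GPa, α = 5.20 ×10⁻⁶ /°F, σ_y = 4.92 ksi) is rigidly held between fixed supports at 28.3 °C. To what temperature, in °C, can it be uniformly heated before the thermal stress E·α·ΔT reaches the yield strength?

77.5 °C

α = 5.20×10⁻⁶/°F × 9/5 = 9.36×10⁻⁶/K.
σ_y = 4.92 ksi = 33.92 MPa.
E·α·ΔT = 33.92 MPa ⇒ ΔT = 33.92 / (73.60×10³ × 9.36×10⁻⁶) = 49.24 K.
T = 28.3 + 49.24 = 77.54 °C.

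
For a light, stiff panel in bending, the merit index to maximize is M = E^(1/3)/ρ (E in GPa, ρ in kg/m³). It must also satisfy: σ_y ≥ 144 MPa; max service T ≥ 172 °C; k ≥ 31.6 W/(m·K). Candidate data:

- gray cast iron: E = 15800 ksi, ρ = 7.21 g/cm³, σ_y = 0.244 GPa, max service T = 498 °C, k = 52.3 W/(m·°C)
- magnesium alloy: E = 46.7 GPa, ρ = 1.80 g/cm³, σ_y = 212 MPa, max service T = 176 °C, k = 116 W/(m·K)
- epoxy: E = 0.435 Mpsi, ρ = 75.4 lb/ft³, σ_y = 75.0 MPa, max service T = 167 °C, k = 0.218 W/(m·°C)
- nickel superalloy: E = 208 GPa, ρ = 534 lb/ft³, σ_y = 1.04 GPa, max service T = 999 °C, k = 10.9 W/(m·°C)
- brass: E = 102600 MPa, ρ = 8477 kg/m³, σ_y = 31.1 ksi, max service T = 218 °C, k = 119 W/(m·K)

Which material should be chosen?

Screen on constraints: σ_y ≥ 144 MPa; max service T ≥ 172 °C; k ≥ 31.6 W/(m·K). Survivors: gray cast iron, magnesium alloy, brass.
Convert each candidate to consistent units, then evaluate M:
  gray cast iron: E = 108.9 GPa, ρ = 7210 kg/m³
  magnesium alloy: E = 46.70 GPa, ρ = 1800 kg/m³
  brass: E = 102.6 GPa, ρ = 8477 kg/m³
  magnesium alloy: M = 2.00×10⁻³
  gray cast iron: M = 0.662×10⁻³
  brass: M = 0.552×10⁻³
Magnesium alloy ranks first.

magnesium alloy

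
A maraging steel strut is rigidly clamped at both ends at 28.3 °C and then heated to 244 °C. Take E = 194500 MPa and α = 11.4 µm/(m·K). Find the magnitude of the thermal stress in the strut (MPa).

478 MPa

E = 194500 MPa = 194.5 GPa.
ΔT = 215.7 K. Constrained thermal stress σ = E·α·ΔT = 194.5×10³ MPa × 11.4×10⁻⁶ × 215.7 = 478 MPa (compressive).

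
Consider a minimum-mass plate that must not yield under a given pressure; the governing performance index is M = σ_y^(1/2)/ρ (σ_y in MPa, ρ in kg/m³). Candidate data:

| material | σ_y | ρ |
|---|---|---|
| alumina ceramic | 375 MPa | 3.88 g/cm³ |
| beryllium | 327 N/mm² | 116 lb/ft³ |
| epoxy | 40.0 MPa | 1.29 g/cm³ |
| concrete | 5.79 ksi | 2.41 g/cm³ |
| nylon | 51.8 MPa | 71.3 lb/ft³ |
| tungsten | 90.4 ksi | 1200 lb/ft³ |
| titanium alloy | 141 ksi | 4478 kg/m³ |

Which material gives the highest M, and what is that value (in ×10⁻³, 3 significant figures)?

Putting every candidate on a common basis:
  alumina ceramic: σ_y = 375.0 MPa, ρ = 3880 kg/m³
  beryllium: σ_y = 327.0 MPa, ρ = 1858 kg/m³
  epoxy: σ_y = 40.00 MPa, ρ = 1290 kg/m³
  concrete: σ_y = 39.92 MPa, ρ = 2410 kg/m³
  nylon: σ_y = 51.80 MPa, ρ = 1142 kg/m³
  tungsten: σ_y = 623.3 MPa, ρ = 19220 kg/m³
  titanium alloy: σ_y = 972.2 MPa, ρ = 4478 kg/m³
  beryllium: M = 9.73×10⁻³
  titanium alloy: M = 6.96×10⁻³
  nylon: M = 6.30×10⁻³
  alumina ceramic: M = 4.99×10⁻³
  epoxy: M = 4.90×10⁻³
  concrete: M = 2.62×10⁻³
  tungsten: M = 1.30×10⁻³
Beryllium ranks first.

beryllium, M = 9.73×10⁻³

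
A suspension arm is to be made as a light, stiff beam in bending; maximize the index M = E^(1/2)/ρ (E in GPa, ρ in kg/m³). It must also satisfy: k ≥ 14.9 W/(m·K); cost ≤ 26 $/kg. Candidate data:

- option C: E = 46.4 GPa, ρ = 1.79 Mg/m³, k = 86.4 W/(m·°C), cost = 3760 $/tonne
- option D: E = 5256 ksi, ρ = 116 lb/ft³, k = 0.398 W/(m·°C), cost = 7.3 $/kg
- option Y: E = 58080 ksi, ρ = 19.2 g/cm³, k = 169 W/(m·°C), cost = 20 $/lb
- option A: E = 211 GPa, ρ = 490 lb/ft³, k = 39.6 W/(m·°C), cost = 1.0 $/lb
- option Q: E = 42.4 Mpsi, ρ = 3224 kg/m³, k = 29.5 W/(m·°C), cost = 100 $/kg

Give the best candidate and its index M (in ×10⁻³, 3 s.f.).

option C, M = 3.81×10⁻³

Screen on constraints: k ≥ 14.9 W/(m·K); cost ≤ 26 $/kg. Survivors: option C, option A.
In SI units:
  option C: E = 46.40 GPa, ρ = 1790 kg/m³
  option A: E = 211.0 GPa, ρ = 7849 kg/m³
  option C: M = 3.81×10⁻³
  option A: M = 1.85×10⁻³
Option C has the largest M.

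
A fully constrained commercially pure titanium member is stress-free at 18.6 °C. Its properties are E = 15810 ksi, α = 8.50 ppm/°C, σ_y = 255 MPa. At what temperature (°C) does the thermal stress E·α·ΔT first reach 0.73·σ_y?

220 °C

E = 15810 ksi = 109.0 GPa.
E·α·ΔT = 186.2 MPa ⇒ ΔT = 186.2 / (109.0×10³ × 8.50×10⁻⁶) = 200.9 K.
T = 18.6 + 200.9 = 219.5 °C.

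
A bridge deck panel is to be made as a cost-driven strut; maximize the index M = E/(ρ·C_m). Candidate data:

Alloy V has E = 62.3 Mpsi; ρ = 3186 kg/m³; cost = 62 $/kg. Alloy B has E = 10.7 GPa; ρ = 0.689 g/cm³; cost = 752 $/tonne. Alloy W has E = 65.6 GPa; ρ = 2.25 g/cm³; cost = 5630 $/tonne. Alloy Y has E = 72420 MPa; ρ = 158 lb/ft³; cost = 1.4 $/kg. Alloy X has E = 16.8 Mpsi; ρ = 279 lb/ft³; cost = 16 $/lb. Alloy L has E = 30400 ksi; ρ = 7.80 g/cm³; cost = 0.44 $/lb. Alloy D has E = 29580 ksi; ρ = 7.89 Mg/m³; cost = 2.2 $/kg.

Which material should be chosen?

alloy L

In SI units:
  alloy V: E = 429.5 GPa, ρ = 3186 kg/m³, cost = 62.00 $/kg
  alloy B: E = 10.70 GPa, ρ = 689.0 kg/m³, cost = 0.7520 $/kg
  alloy W: E = 65.60 GPa, ρ = 2250 kg/m³, cost = 5.630 $/kg
  alloy Y: E = 72.42 GPa, ρ = 2531 kg/m³, cost = 1.400 $/kg
  alloy X: E = 115.8 GPa, ρ = 4469 kg/m³, cost = 35.27 $/kg
  alloy L: E = 209.6 GPa, ρ = 7800 kg/m³, cost = 0.9700 $/kg
  alloy D: E = 203.9 GPa, ρ = 7890 kg/m³, cost = 2.200 $/kg
  alloy L: M = 27.7 MN·m per $
  alloy B: M = 20.7 MN·m per $
  alloy Y: M = 20.4 MN·m per $
  alloy D: M = 11.7 MN·m per $
  alloy W: M = 5.18 MN·m per $
  alloy V: M = 2.17 MN·m per $
  alloy X: M = 0.735 MN·m per $
Highest index: alloy L.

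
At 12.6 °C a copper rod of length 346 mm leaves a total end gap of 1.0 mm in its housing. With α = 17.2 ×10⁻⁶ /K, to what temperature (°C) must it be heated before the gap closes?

α·L₀·ΔT = 1.0 mm ⇒ ΔT = 1.0 / (17.2×10⁻⁶ × 346.0) = 168.0 K.
T = 12.6 + 168.0 = 180.6 °C.

181 °C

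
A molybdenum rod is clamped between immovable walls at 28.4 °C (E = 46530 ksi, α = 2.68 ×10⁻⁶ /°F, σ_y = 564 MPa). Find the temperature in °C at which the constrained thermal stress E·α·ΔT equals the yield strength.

E = 46530 ksi = 320.8 GPa.
α = 2.68×10⁻⁶/°F × 9/5 = 4.82×10⁻⁶/K.
E·α·ΔT = 564.0 MPa ⇒ ΔT = 564.0 / (320.8×10³ × 4.82×10⁻⁶) = 364.4 K.
T = 28.4 + 364.4 = 392.8 °C.

393 °C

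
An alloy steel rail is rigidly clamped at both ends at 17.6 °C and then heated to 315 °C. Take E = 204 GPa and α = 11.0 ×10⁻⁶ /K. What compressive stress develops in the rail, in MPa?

ΔT = 297.4 K. Constrained thermal stress σ = E·α·ΔT = 204.0×10³ MPa × 11.0×10⁻⁶ × 297.4 = 667 MPa (compressive).

667 MPa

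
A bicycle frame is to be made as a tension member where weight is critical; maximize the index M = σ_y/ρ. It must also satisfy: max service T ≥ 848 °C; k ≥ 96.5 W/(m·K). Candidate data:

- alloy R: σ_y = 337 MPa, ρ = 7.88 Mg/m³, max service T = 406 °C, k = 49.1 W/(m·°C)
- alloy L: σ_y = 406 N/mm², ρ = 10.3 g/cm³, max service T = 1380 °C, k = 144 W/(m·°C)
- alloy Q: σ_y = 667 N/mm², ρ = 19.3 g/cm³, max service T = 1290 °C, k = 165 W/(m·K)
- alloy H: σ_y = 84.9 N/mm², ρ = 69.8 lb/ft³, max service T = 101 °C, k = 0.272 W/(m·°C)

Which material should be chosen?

alloy L

Screen on constraints: max service T ≥ 848 °C; k ≥ 96.5 W/(m·K). Survivors: alloy L, alloy Q.
Putting every candidate on a common basis:
  alloy L: σ_y = 406.0 MPa, ρ = 10300 kg/m³
  alloy Q: σ_y = 667.0 MPa, ρ = 19300 kg/m³
  alloy L: M = 39.4 kN·m/kg
  alloy Q: M = 34.6 kN·m/kg
Alloy L ranks first.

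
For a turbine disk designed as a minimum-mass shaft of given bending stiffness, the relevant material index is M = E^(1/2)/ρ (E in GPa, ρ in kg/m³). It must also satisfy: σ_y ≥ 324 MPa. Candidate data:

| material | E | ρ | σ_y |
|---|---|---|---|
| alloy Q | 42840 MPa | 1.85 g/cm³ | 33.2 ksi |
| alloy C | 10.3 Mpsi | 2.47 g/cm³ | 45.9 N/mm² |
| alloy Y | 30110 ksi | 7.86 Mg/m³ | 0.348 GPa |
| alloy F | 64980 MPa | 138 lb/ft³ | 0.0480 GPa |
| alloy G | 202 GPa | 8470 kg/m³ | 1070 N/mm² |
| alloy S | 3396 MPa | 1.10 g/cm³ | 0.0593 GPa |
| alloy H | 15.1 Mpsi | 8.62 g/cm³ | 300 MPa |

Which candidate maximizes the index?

Screen on constraints: σ_y ≥ 324 MPa. Survivors: alloy Y, alloy G.
Putting every candidate on a common basis:
  alloy Y: E = 207.6 GPa, ρ = 7860 kg/m³
  alloy G: E = 202.0 GPa, ρ = 8470 kg/m³
  alloy Y: M = 1.83×10⁻³
  alloy G: M = 1.68×10⁻³
Highest index: alloy Y.

alloy Y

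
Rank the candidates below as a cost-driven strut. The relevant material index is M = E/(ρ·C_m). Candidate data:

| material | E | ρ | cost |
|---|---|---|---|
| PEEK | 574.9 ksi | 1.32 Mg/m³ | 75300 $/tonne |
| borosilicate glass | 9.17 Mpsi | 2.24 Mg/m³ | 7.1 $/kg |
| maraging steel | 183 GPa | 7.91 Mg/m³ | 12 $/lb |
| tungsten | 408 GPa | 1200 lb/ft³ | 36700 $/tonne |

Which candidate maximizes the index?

borosilicate glass

In SI units:
  PEEK: E = 3.964 GPa, ρ = 1320 kg/m³, cost = 75.30 $/kg
  borosilicate glass: E = 63.22 GPa, ρ = 2240 kg/m³, cost = 7.100 $/kg
  maraging steel: E = 183.0 GPa, ρ = 7910 kg/m³, cost = 26.46 $/kg
  tungsten: E = 408.0 GPa, ρ = 19220 kg/m³, cost = 36.70 $/kg
  borosilicate glass: M = 3.98 MN·m per $
  maraging steel: M = 0.875 MN·m per $
  tungsten: M = 0.578 MN·m per $
  PEEK: M = 0.0399 MN·m per $
The maximum is for borosilicate glass.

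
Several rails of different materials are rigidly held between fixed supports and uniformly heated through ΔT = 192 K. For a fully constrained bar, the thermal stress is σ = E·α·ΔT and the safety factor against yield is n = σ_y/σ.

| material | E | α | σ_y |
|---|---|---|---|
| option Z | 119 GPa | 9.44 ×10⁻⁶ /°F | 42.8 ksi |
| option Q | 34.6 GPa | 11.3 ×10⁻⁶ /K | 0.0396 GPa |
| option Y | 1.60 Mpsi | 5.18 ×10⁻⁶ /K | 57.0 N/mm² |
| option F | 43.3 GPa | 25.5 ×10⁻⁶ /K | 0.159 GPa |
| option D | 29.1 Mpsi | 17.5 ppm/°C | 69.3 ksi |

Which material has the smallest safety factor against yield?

option Q

Per material, after unit conversion:
  option Z: E = 119.0, α = 17.0, σ_y = 295.1 → σ = 388 MPa, n = 0.760
  option Q: E = 34.60, α = 11.3, σ_y = 39.60 → σ = 75.1 MPa, n = 0.528
  option Y: E = 11.03, α = 5.18, σ_y = 57.00 → σ = 11.0 MPa, n = 5.20
  option F: E = 43.30, α = 25.5, σ_y = 159.0 → σ = 212 MPa, n = 0.750
  option D: E = 200.6, α = 17.5, σ_y = 477.8 → σ = 674 MPa, n = 0.709
Smallest n: option Q with n = 0.528.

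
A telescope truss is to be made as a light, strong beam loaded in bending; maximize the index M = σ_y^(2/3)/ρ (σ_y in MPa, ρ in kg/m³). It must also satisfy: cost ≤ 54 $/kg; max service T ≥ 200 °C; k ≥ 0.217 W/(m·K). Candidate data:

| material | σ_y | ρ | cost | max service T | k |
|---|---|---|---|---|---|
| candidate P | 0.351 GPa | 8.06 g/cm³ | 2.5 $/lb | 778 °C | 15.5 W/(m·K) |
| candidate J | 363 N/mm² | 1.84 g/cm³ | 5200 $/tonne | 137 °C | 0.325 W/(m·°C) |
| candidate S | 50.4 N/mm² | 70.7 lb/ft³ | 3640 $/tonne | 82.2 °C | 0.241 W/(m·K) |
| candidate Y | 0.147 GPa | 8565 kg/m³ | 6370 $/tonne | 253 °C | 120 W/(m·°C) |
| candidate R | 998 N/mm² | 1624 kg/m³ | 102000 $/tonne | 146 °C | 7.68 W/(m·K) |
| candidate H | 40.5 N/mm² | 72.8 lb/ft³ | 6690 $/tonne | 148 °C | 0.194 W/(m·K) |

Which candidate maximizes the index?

Screen on constraints: cost ≤ 54 $/kg; max service T ≥ 200 °C; k ≥ 0.217 W/(m·K). Survivors: candidate P, candidate Y.
Normalizing units and computing the index:
  candidate P: σ_y = 351.0 MPa, ρ = 8060 kg/m³
  candidate Y: σ_y = 147.0 MPa, ρ = 8565 kg/m³
  candidate P: M = 6.17×10⁻³
  candidate Y: M = 3.25×10⁻³
Highest index: candidate P.

candidate P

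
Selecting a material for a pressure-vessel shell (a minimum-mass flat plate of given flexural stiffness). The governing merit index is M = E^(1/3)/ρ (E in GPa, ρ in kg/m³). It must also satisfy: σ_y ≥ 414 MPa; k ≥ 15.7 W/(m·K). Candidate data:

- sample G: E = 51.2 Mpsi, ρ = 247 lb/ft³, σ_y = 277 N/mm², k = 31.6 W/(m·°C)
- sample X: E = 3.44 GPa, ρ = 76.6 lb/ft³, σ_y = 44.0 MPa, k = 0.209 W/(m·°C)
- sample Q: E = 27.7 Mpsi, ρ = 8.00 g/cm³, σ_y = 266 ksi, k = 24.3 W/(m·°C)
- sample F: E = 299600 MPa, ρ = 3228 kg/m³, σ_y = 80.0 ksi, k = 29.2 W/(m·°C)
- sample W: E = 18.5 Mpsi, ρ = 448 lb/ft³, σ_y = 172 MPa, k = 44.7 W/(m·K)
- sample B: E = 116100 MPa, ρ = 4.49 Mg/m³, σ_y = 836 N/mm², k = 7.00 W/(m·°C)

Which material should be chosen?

sample F

Screen on constraints: σ_y ≥ 414 MPa; k ≥ 15.7 W/(m·K). Survivors: sample Q, sample F.
Convert each candidate to consistent units, then evaluate M:
  sample Q: E = 191.0 GPa, ρ = 8000 kg/m³
  sample F: E = 299.6 GPa, ρ = 3228 kg/m³
  sample F: M = 2.07×10⁻³
  sample Q: M = 0.720×10⁻³
Sample F ranks first.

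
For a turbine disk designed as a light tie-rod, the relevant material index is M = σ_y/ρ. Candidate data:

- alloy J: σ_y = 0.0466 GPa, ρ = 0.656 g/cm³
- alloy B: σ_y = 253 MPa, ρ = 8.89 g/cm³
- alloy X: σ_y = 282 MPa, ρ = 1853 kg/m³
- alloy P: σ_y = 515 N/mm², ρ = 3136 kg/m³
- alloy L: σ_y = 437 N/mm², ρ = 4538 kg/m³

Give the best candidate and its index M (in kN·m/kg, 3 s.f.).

alloy P, M = 164 kN·m/kg

Convert each candidate to consistent units, then evaluate M:
  alloy J: σ_y = 46.60 MPa, ρ = 656.0 kg/m³
  alloy B: σ_y = 253.0 MPa, ρ = 8890 kg/m³
  alloy X: σ_y = 282.0 MPa, ρ = 1853 kg/m³
  alloy P: σ_y = 515.0 MPa, ρ = 3136 kg/m³
  alloy L: σ_y = 437.0 MPa, ρ = 4538 kg/m³
  alloy P: M = 164 kN·m/kg
  alloy X: M = 152 kN·m/kg
  alloy L: M = 96.3 kN·m/kg
  alloy J: M = 71.0 kN·m/kg
  alloy B: M = 28.5 kN·m/kg
Alloy P has the largest M.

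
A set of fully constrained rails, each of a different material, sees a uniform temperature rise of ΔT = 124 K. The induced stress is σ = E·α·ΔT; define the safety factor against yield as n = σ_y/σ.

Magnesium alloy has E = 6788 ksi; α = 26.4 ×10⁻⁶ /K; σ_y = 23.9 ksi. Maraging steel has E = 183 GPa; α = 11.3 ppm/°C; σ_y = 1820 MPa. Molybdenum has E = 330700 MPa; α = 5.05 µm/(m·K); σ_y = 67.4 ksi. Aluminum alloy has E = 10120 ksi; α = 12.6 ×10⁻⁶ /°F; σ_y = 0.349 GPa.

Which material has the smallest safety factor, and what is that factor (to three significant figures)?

magnesium alloy, n = 1.08

Per material, after unit conversion:
  magnesium alloy: E = 46.80, α = 26.4, σ_y = 164.8 → σ = 153 MPa, n = 1.08
  maraging steel: E = 183.0, α = 11.3, σ_y = 1820 → σ = 256 MPa, n = 7.10
  molybdenum: E = 330.7, α = 5.05, σ_y = 464.7 → σ = 207 MPa, n = 2.24
  aluminum alloy: E = 69.77, α = 22.7, σ_y = 349.0 → σ = 196 MPa, n = 1.78
The minimum is magnesium alloy at n = 1.08.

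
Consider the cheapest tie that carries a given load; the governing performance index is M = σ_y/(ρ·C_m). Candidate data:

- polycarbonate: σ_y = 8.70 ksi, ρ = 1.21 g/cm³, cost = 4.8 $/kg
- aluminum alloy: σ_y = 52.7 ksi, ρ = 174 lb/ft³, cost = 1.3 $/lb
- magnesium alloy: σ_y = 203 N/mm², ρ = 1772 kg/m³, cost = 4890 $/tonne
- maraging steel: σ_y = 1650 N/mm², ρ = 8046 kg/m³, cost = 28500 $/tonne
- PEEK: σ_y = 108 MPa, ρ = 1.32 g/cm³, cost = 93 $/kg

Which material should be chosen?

In SI units:
  polycarbonate: σ_y = 59.98 MPa, ρ = 1210 kg/m³, cost = 4.800 $/kg
  aluminum alloy: σ_y = 363.4 MPa, ρ = 2787 kg/m³, cost = 2.866 $/kg
  magnesium alloy: σ_y = 203.0 MPa, ρ = 1772 kg/m³, cost = 4.890 $/kg
  maraging steel: σ_y = 1650 MPa, ρ = 8046 kg/m³, cost = 28.50 $/kg
  PEEK: σ_y = 108.0 MPa, ρ = 1320 kg/m³, cost = 93.00 $/kg
  aluminum alloy: M = 45.5 kN·m per $
  magnesium alloy: M = 23.4 kN·m per $
  polycarbonate: M = 10.3 kN·m per $
  maraging steel: M = 7.20 kN·m per $
  PEEK: M = 0.880 kN·m per $
The maximum is for aluminum alloy.

aluminum alloy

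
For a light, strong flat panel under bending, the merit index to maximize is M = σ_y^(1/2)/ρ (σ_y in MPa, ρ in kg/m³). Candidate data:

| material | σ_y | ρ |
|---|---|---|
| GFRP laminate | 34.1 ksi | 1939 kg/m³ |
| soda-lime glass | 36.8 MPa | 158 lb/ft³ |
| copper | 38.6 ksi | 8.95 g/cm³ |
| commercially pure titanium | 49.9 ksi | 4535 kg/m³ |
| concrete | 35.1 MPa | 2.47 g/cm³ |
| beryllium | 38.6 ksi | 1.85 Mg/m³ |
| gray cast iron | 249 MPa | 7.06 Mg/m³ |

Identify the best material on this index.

In SI units:
  GFRP laminate: σ_y = 235.1 MPa, ρ = 1939 kg/m³
  soda-lime glass: σ_y = 36.80 MPa, ρ = 2531 kg/m³
  copper: σ_y = 266.1 MPa, ρ = 8950 kg/m³
  commercially pure titanium: σ_y = 344.0 MPa, ρ = 4535 kg/m³
  concrete: σ_y = 35.10 MPa, ρ = 2470 kg/m³
  beryllium: σ_y = 266.1 MPa, ρ = 1850 kg/m³
  gray cast iron: σ_y = 249.0 MPa, ρ = 7060 kg/m³
  beryllium: M = 8.82×10⁻³
  GFRP laminate: M = 7.91×10⁻³
  commercially pure titanium: M = 4.09×10⁻³
  concrete: M = 2.40×10⁻³
  soda-lime glass: M = 2.40×10⁻³
  gray cast iron: M = 2.24×10⁻³
  copper: M = 1.82×10⁻³
The maximum is for beryllium.

beryllium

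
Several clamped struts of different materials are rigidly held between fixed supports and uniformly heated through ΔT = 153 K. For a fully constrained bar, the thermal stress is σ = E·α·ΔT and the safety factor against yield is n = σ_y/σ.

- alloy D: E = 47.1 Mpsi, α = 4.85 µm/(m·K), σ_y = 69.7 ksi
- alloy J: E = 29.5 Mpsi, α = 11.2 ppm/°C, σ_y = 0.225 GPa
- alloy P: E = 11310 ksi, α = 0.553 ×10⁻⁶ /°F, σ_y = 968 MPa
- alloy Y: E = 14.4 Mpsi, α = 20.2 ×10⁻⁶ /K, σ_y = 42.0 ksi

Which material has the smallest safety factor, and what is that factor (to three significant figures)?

alloy J, n = 0.646

In consistent units (E in GPa, α in ×10⁻⁶/K, σ_y in MPa):
  alloy D: E = 324.7, α = 4.85, σ_y = 480.6 → σ = 241 MPa, n = 1.99
  alloy J: E = 203.4, α = 11.2, σ_y = 225.0 → σ = 349 MPa, n = 0.646
  alloy P: E = 77.98, α = 0.995, σ_y = 968.0 → σ = 11.9 MPa, n = 81.5
  alloy Y: E = 99.28, α = 20.2, σ_y = 289.6 → σ = 307 MPa, n = 0.944
Smallest n: alloy J with n = 0.646.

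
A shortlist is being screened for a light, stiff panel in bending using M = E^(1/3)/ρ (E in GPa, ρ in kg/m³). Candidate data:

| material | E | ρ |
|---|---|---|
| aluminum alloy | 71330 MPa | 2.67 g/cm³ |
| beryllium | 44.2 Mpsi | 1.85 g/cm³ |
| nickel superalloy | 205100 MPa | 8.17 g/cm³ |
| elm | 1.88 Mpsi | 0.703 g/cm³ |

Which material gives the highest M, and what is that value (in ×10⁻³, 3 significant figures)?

beryllium, M = 3.64×10⁻³

After converting to SI:
  aluminum alloy: E = 71.33 GPa, ρ = 2670 kg/m³
  beryllium: E = 304.7 GPa, ρ = 1850 kg/m³
  nickel superalloy: E = 205.1 GPa, ρ = 8170 kg/m³
  elm: E = 12.96 GPa, ρ = 703.0 kg/m³
  beryllium: M = 3.64×10⁻³
  elm: M = 3.34×10⁻³
  aluminum alloy: M = 1.55×10⁻³
  nickel superalloy: M = 0.722×10⁻³
Beryllium ranks first.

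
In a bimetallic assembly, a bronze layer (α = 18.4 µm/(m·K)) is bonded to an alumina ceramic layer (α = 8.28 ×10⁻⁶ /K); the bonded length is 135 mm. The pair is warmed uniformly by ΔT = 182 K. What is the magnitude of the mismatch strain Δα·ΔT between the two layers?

1.84×10⁻³

Δα = |18.4 − 8.28|×10⁻⁶/K = 10.1×10⁻⁶/K.
Mismatch strain = Δα·ΔT = 10.1×10⁻⁶ × 182.0 = 1.84×10⁻³.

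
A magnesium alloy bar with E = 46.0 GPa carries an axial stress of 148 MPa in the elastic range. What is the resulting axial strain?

3.22×10⁻³

ε = σ/E = 148 / 46000 = 3.22×10⁻³.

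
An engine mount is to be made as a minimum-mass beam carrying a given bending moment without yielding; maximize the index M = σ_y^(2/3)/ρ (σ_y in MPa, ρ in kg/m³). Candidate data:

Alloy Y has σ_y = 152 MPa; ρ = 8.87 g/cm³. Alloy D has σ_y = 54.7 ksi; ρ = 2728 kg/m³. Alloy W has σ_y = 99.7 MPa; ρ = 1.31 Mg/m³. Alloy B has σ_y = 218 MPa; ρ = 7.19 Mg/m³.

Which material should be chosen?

After converting to SI:
  alloy Y: σ_y = 152.0 MPa, ρ = 8870 kg/m³
  alloy D: σ_y = 377.1 MPa, ρ = 2728 kg/m³
  alloy W: σ_y = 99.70 MPa, ρ = 1310 kg/m³
  alloy B: σ_y = 218.0 MPa, ρ = 7190 kg/m³
  alloy D: M = 19.1×10⁻³
  alloy W: M = 16.4×10⁻³
  alloy B: M = 5.04×10⁻³
  alloy Y: M = 3.21×10⁻³
Alloy D ranks first.

alloy D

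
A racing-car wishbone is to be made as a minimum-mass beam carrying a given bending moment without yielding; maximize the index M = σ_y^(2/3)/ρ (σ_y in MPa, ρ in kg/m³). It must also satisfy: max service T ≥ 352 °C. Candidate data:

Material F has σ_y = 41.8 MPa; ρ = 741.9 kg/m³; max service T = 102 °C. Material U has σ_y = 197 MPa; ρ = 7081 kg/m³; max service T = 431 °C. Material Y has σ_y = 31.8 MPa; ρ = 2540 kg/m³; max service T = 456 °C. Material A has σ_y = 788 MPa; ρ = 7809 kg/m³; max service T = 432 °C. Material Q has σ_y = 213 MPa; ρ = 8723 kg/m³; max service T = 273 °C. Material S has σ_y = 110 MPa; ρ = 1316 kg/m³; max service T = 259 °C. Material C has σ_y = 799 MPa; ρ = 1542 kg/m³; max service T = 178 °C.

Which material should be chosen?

material A

Screen on constraints: max service T ≥ 352 °C. Survivors: material U, material Y, material A.
Per-candidate index values:
  material A: M = 10.9×10⁻³
  material U: M = 4.78×10⁻³
  material Y: M = 3.95×10⁻³
Material A has the largest M.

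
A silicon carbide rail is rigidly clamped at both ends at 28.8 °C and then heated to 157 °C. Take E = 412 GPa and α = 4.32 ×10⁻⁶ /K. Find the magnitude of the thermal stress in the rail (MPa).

ΔT = 128.2 K. Constrained thermal stress σ = E·α·ΔT = 412.0×10³ MPa × 4.32×10⁻⁶ × 128.2 = 228 MPa (compressive).

228 MPa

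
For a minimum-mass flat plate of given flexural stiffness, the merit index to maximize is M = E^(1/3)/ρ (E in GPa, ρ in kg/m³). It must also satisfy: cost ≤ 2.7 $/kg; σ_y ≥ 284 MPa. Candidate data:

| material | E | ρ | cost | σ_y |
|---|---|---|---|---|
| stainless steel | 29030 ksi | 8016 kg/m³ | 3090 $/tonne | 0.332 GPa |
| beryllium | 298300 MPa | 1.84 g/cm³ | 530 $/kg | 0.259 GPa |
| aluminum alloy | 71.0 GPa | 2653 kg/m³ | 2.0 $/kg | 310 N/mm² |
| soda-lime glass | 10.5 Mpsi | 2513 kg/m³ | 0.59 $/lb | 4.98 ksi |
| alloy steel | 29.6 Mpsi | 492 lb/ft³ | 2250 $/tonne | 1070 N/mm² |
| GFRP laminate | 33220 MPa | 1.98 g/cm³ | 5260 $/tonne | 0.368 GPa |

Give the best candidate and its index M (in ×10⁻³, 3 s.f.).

Screen on constraints: cost ≤ 2.7 $/kg; σ_y ≥ 284 MPa. Survivors: aluminum alloy, alloy steel.
Convert each candidate to consistent units, then evaluate M:
  aluminum alloy: E = 71.00 GPa, ρ = 2653 kg/m³
  alloy steel: E = 204.1 GPa, ρ = 7881 kg/m³
  aluminum alloy: M = 1.56×10⁻³
  alloy steel: M = 0.747×10⁻³
Aluminum alloy has the largest M.

aluminum alloy, M = 1.56×10⁻³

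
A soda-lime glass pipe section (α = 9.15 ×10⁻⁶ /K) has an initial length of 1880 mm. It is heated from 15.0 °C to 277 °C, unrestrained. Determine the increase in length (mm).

ΔT = 277 − 15.0 = 262.0 K.
ΔL = α·L₀·ΔT = 9.15×10⁻⁶ × 1880 mm × 262.0 K = 4.51 mm.

4.51 mm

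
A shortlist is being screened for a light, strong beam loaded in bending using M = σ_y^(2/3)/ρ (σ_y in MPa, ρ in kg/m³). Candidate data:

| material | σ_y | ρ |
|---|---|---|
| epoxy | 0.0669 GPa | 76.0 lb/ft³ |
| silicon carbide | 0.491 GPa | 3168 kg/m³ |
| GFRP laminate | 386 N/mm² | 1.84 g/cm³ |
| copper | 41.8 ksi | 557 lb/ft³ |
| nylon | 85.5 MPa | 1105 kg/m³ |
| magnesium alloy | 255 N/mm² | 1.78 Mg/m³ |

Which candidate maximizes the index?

GFRP laminate

After converting to SI:
  epoxy: σ_y = 66.90 MPa, ρ = 1217 kg/m³
  silicon carbide: σ_y = 491.0 MPa, ρ = 3168 kg/m³
  GFRP laminate: σ_y = 386.0 MPa, ρ = 1840 kg/m³
  copper: σ_y = 288.2 MPa, ρ = 8922 kg/m³
  nylon: σ_y = 85.50 MPa, ρ = 1105 kg/m³
  magnesium alloy: σ_y = 255.0 MPa, ρ = 1780 kg/m³
  GFRP laminate: M = 28.8×10⁻³
  magnesium alloy: M = 22.6×10⁻³
  silicon carbide: M = 19.6×10⁻³
  nylon: M = 17.6×10⁻³
  epoxy: M = 13.5×10⁻³
  copper: M = 4.89×10⁻³
GFRP laminate has the largest M.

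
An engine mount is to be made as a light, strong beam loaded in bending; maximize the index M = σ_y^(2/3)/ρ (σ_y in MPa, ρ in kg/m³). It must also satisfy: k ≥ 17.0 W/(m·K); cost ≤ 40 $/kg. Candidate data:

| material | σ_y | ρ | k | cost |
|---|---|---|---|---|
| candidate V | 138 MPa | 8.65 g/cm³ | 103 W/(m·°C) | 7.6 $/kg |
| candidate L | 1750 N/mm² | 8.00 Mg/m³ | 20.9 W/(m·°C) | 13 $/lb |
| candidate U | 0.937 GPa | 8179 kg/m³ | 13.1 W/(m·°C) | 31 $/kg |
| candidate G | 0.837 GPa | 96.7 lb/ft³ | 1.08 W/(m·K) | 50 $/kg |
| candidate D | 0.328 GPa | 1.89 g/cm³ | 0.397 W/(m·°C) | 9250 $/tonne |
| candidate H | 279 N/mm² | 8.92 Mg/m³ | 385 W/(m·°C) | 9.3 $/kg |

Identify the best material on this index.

candidate L

Screen on constraints: k ≥ 17.0 W/(m·K); cost ≤ 40 $/kg. Survivors: candidate V, candidate L, candidate H.
In SI units:
  candidate V: σ_y = 138.0 MPa, ρ = 8650 kg/m³
  candidate L: σ_y = 1750 MPa, ρ = 8000 kg/m³
  candidate H: σ_y = 279.0 MPa, ρ = 8920 kg/m³
  candidate L: M = 18.2×10⁻³
  candidate H: M = 4.79×10⁻³
  candidate V: M = 3.09×10⁻³
Highest index: candidate L.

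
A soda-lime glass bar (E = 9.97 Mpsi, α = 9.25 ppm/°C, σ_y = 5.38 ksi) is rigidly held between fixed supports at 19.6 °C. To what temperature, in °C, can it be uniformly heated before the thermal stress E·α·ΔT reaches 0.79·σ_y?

65.7 °C

E = 9.97 Mpsi = 68.74 GPa.
σ_y = 5.38 ksi = 37.09 MPa.
E·α·ΔT = 29.30 MPa ⇒ ΔT = 29.30 / (68.74×10³ × 9.25×10⁻⁶) = 46.09 K.
T = 19.6 + 46.09 = 65.69 °C.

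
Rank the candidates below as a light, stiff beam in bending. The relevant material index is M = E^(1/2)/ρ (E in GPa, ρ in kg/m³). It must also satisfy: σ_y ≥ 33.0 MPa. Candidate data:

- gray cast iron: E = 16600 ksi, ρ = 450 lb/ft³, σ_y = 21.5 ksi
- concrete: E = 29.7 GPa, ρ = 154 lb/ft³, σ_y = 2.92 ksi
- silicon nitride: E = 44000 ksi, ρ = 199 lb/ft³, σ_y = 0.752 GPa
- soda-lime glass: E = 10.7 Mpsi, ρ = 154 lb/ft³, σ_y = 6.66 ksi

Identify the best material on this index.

Screen on constraints: σ_y ≥ 33.0 MPa. Survivors: gray cast iron, silicon nitride, soda-lime glass.
Convert each candidate to consistent units, then evaluate M:
  gray cast iron: E = 114.5 GPa, ρ = 7208 kg/m³
  silicon nitride: E = 303.4 GPa, ρ = 3188 kg/m³
  soda-lime glass: E = 73.77 GPa, ρ = 2467 kg/m³
  silicon nitride: M = 5.46×10⁻³
  soda-lime glass: M = 3.48×10⁻³
  gray cast iron: M = 1.48×10⁻³
Silicon nitride ranks first.

silicon nitride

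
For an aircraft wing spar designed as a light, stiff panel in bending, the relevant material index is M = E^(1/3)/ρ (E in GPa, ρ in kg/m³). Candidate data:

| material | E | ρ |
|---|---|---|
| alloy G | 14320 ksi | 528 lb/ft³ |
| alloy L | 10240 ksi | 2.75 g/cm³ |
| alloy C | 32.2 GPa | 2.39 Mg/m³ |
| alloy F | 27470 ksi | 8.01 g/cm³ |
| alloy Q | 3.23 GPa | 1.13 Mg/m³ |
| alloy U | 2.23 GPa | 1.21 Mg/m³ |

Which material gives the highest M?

alloy L

Convert each candidate to consistent units, then evaluate M:
  alloy G: E = 98.73 GPa, ρ = 8458 kg/m³
  alloy L: E = 70.60 GPa, ρ = 2750 kg/m³
  alloy C: E = 32.20 GPa, ρ = 2390 kg/m³
  alloy F: E = 189.4 GPa, ρ = 8010 kg/m³
  alloy Q: E = 3.230 GPa, ρ = 1130 kg/m³
  alloy U: E = 2.230 GPa, ρ = 1210 kg/m³
  alloy L: M = 1.50×10⁻³
  alloy C: M = 1.33×10⁻³
  alloy Q: M = 1.31×10⁻³
  alloy U: M = 1.08×10⁻³
  alloy F: M = 0.717×10⁻³
  alloy G: M = 0.546×10⁻³
Alloy L has the largest M.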